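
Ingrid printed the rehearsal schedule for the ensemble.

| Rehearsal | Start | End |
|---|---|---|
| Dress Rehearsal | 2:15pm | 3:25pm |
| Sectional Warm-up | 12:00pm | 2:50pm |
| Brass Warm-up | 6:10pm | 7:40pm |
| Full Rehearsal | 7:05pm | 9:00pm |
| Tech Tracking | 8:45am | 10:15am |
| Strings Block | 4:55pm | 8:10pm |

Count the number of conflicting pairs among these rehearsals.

4

Sorted by start: Tech Tracking, Sectional Warm-up, Dress Rehearsal, Strings Block, Brass Warm-up, Full Rehearsal.
Sectional Warm-up starts after Tech Tracking ends; Tech Tracking is clear from here.
Dress Rehearsal starts before Sectional Warm-up ends → Sectional Warm-up and Dress Rehearsal overlap.
Strings Block starts after Sectional Warm-up ends; Sectional Warm-up is clear from here.
Strings Block starts after Dress Rehearsal ends; Dress Rehearsal is clear from here.
Brass Warm-up starts before Strings Block ends → Strings Block and Brass Warm-up overlap.
Full Rehearsal starts before Strings Block ends → Strings Block and Full Rehearsal overlap.
Full Rehearsal starts before Brass Warm-up ends → Brass Warm-up and Full Rehearsal overlap.
Overlapping pairs: Brass Warm-up & Full Rehearsal, Brass Warm-up & Strings Block, Dress Rehearsal & Sectional Warm-up, Full Rehearsal & Strings Block — 4 in total.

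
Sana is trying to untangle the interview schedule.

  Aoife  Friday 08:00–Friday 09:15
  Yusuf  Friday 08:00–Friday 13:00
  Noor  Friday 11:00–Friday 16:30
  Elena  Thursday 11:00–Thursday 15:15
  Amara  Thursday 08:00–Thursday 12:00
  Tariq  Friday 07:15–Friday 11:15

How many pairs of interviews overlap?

6

Sorted by start: Amara, Elena, Tariq, Aoife, Yusuf, Noor.
Elena starts before Amara ends → Amara and Elena overlap.
Tariq starts after Amara ends; Amara is clear from here.
Tariq starts after Elena ends; Elena is clear from here.
Aoife starts before Tariq ends → Tariq and Aoife overlap.
Yusuf starts before Tariq ends → Tariq and Yusuf overlap.
Noor starts before Tariq ends → Tariq and Noor overlap.
Yusuf starts before Aoife ends → Aoife and Yusuf overlap.
Noor starts after Aoife ends.
Noor starts before Yusuf ends → Yusuf and Noor overlap.
Overlapping pairs: Amara & Elena, Aoife & Tariq, Aoife & Yusuf, Noor & Tariq, Noor & Yusuf, Tariq & Yusuf — 6 in total.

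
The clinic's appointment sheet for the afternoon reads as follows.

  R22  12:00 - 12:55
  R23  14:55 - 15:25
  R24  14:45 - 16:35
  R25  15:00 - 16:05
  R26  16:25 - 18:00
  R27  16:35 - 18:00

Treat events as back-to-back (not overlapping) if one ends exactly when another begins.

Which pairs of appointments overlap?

R23 & R24, R23 & R25, R24 & R25, R24 & R26, R26 & R27

Sorted by start: R22, R24, R23, R25, R26, R27.
R24 starts after R22 ends; R22 is clear from here.
R23 starts before R24 ends → R24 and R23 overlap.
R25 starts before R24 ends → R24 and R25 overlap.
R26 starts before R24 ends → R24 and R26 overlap.
R27 starts exactly when R24 ends (back-to-back, no overlap).
R25 starts before R23 ends → R23 and R25 overlap.
R26 starts after R23 ends; R23 is clear from here.
R26 starts after R25 ends; R25 is clear from here.
R27 starts before R26 ends → R26 and R27 overlap.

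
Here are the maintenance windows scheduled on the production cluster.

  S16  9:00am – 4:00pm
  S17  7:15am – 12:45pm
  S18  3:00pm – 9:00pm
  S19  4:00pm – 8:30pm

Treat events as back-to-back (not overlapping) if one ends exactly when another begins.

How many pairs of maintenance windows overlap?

3

Two intervals overlap when each starts before the other ends.
Sorted by start: S17, S16, S18, S19.
S16 starts before S17 ends → S17 and S16 overlap.
S18 starts after S17 ends, so S17 has no further overlaps.
S18 starts before S16 ends → S16 and S18 overlap.
S19 starts exactly when S16 ends (back-to-back, no overlap).
S19 starts before S18 ends → S18 and S19 overlap.
Overlapping pairs: S16 & S17, S16 & S18, S18 & S19 — 3 in total.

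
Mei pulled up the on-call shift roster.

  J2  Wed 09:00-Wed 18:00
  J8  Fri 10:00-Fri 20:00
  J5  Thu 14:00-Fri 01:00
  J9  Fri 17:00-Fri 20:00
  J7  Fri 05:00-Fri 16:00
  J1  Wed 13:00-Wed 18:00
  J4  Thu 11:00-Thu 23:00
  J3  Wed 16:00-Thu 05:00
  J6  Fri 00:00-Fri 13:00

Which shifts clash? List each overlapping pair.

Check each pair: they overlap iff neither finishes before the other starts.
Sorted by start: J2, J1, J3, J4, J5, J6, J7, J8, J9.
J1 starts before J2 ends → J2 and J1 overlap.
J3 starts before J2 ends → J2 and J3 overlap.
J4 starts after J2 ends; J2 is clear from here.
J3 starts before J1 ends → J1 and J3 overlap.
J4 starts after J1 ends; J1 is clear from here.
J4 starts after J3 ends; J3 is clear from here.
J5 starts before J4 ends → J4 and J5 overlap.
J6 starts after J4 ends; J4 is clear from here.
J6 starts before J5 ends → J5 and J6 overlap.
J7 starts after J5 ends; J5 is clear from here.
J7 starts before J6 ends → J6 and J7 overlap.
J8 starts before J6 ends → J6 and J8 overlap.
J9 starts after J6 ends.
J8 starts before J7 ends → J7 and J8 overlap.
J9 starts after J7 ends.
J9 starts before J8 ends → J8 and J9 overlap.

J1 & J2, J1 & J3, J2 & J3, J4 & J5, J5 & J6, J6 & J7, J6 & J8, J7 & J8, J8 & J9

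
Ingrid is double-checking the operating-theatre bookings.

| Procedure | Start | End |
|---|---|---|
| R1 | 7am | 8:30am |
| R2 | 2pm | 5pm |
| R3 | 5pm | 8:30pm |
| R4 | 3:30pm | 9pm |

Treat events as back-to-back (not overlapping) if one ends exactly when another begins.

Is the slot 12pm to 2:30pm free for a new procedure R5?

No — it overlaps R2

R1: ends 8:30am at or before R5 starts 12pm → clear.
R2: starts 2pm before R5 ends 2:30pm, and ends 5pm after R5 starts 12pm → overlap.
R4: starts 3:30pm at or after R5 ends 2:30pm → clear.
R3: starts 5pm at or after R5 ends 2:30pm → clear.
R5 overlaps R2.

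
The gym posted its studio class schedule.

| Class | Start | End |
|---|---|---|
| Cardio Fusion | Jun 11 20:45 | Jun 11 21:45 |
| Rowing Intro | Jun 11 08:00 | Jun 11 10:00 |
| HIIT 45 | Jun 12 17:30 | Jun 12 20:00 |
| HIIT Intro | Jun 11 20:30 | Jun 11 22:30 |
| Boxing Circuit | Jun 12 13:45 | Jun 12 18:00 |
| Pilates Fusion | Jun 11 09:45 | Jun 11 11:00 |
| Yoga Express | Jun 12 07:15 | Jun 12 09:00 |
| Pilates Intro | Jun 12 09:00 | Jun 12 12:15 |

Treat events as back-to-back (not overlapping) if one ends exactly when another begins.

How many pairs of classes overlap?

Two intervals overlap when each starts before the other ends.
Sorted by start: Rowing Intro, Pilates Fusion, HIIT Intro, Cardio Fusion, Yoga Express, Pilates Intro, Boxing Circuit, HIIT 45.
Pilates Fusion starts before Rowing Intro ends → Rowing Intro and Pilates Fusion overlap.
HIIT Intro starts after Rowing Intro ends; Rowing Intro is clear from here.
HIIT Intro starts after Pilates Fusion ends; Pilates Fusion is clear from here.
Cardio Fusion starts before HIIT Intro ends → HIIT Intro and Cardio Fusion overlap.
Yoga Express starts after HIIT Intro ends; HIIT Intro is clear from here.
Yoga Express starts after Cardio Fusion ends; Cardio Fusion is clear from here.
Pilates Intro starts exactly when Yoga Express ends (back-to-back, no overlap); Yoga Express is clear from here.
Boxing Circuit starts after Pilates Intro ends; Pilates Intro is clear from here.
HIIT 45 starts before Boxing Circuit ends → Boxing Circuit and HIIT 45 overlap.
Overlapping pairs: Boxing Circuit & HIIT 45, Cardio Fusion & HIIT Intro, Pilates Fusion & Rowing Intro — 3 in total.

3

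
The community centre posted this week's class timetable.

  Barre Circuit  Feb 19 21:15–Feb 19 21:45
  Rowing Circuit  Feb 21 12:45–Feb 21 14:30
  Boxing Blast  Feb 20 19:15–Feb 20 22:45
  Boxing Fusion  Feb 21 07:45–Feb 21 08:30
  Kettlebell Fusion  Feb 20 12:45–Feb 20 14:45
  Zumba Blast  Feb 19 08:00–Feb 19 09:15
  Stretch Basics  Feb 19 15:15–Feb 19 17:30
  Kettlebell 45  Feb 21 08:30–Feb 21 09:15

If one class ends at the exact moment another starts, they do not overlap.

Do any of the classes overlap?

No

Sorted by start: Zumba Blast, Stretch Basics, Barre Circuit, Kettlebell Fusion, Boxing Blast, Boxing Fusion, Kettlebell 45, Rowing Circuit.
Stretch Basics starts after Zumba Blast ends — done with Zumba Blast.
Barre Circuit starts after Stretch Basics ends — done with Stretch Basics.
Kettlebell Fusion starts after Barre Circuit ends — done with Barre Circuit.
Boxing Blast starts after Kettlebell Fusion ends — done with Kettlebell Fusion.
Boxing Fusion starts after Boxing Blast ends — done with Boxing Blast.
Kettlebell 45 starts exactly when Boxing Fusion ends (back-to-back, no overlap) — done with Boxing Fusion.
Rowing Circuit starts after Kettlebell 45 ends.
Every pair is clear; the schedule has no overlaps.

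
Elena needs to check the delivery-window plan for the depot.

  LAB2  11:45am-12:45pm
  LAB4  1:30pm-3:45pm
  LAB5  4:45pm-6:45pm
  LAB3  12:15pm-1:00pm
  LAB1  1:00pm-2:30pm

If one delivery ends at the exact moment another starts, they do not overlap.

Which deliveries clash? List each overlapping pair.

LAB1 & LAB4, LAB2 & LAB3

Check each pair: they overlap iff neither finishes before the other starts.
Sorted by start: LAB2, LAB3, LAB1, LAB4, LAB5.
LAB3 starts before LAB2 ends → LAB2 and LAB3 overlap.
LAB1 starts after LAB2 ends — done with LAB2.
LAB1 starts exactly when LAB3 ends (back-to-back, no overlap) — done with LAB3.
LAB4 starts before LAB1 ends → LAB1 and LAB4 overlap.
LAB5 starts after LAB1 ends.
LAB5 starts after LAB4 ends.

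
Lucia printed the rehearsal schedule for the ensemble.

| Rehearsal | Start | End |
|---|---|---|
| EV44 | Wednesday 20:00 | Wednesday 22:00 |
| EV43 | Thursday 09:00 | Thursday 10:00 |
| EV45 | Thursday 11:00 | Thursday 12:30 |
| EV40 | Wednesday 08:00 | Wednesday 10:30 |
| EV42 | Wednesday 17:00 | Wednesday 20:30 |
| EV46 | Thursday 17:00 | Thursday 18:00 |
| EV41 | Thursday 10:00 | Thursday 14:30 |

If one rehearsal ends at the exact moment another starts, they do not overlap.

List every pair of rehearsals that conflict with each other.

Sorted by start: EV40, EV42, EV44, EV43, EV41, EV45, EV46.
EV42 starts after EV40 ends; EV40 is clear from here.
EV44 starts before EV42 ends → EV42 and EV44 overlap.
EV43 starts after EV42 ends; EV42 is clear from here.
EV43 starts after EV44 ends; EV44 is clear from here.
EV41 starts exactly when EV43 ends (back-to-back, no overlap); EV43 is clear from here.
EV45 starts before EV41 ends → EV41 and EV45 overlap.
EV46 starts after EV41 ends.
EV46 starts after EV45 ends.

EV41 & EV45, EV42 & EV44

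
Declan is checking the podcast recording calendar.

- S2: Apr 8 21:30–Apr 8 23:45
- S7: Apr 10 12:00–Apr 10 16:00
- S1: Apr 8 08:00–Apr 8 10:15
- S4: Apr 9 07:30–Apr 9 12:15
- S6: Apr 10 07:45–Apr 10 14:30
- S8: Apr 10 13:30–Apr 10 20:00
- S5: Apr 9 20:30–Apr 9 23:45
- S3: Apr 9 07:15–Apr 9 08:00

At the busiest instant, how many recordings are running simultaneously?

Sort all start/end points and keep a running count:
Apr 8 08:00 start S1 → 1
Apr 8 10:15 end S1 → 0
Apr 8 21:30 start S2 → 1
Apr 8 23:45 end S2 → 0
Apr 9 07:15 start S3 → 1
Apr 9 07:30 start S4 → 2
Apr 9 08:00 end S3 → 1
Apr 9 12:15 end S4 → 0
Apr 9 20:30 start S5 → 1
Apr 9 23:45 end S5 → 0
Apr 10 07:45 start S6 → 1
Apr 10 12:00 start S7 → 2
Apr 10 13:30 start S8 → 3
Apr 10 14:30 end S6 → 2
Apr 10 16:00 end S7 → 1
Apr 10 20:00 end S8 → 0
Peak is 3, at Apr 10 13:30 (S6, S7, S8).

3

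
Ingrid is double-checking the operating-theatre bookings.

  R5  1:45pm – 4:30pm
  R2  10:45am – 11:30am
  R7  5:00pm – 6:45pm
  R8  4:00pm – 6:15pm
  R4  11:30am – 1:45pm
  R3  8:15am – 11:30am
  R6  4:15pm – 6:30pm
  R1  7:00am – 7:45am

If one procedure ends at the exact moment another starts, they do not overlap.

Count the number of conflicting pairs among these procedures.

6

Sorted by start: R1, R3, R2, R4, R5, R8, R6, R7.
R3 starts after R1 ends — done with R1.
R2 starts before R3 ends → R3 and R2 overlap.
R4 starts exactly when R3 ends (back-to-back, no overlap) — done with R3.
R4 starts exactly when R2 ends (back-to-back, no overlap) — done with R2.
R5 starts exactly when R4 ends (back-to-back, no overlap) — done with R4.
R8 starts before R5 ends → R5 and R8 overlap.
R6 starts before R5 ends → R5 and R6 overlap.
R7 starts after R5 ends.
R6 starts before R8 ends → R8 and R6 overlap.
R7 starts before R8 ends → R8 and R7 overlap.
R7 starts before R6 ends → R6 and R7 overlap.
Overlapping pairs: R2 & R3, R5 & R6, R5 & R8, R6 & R7, R6 & R8, R7 & R8 — 6 in total.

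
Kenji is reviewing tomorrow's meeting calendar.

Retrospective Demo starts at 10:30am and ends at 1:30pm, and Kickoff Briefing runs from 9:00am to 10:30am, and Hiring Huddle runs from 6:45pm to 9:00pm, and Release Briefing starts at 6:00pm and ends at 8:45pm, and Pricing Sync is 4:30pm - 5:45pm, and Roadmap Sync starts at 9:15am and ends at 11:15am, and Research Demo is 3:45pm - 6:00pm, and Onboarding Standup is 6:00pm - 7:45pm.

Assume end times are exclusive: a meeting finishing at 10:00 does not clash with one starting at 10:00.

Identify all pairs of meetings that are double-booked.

Hiring Huddle & Onboarding Standup, Hiring Huddle & Release Briefing, Kickoff Briefing & Roadmap Sync, Onboarding Standup & Release Briefing, Pricing Sync & Research Demo, Retrospective Demo & Roadmap Sync

Sorted by start: Kickoff Briefing, Roadmap Sync, Retrospective Demo, Research Demo, Pricing Sync, Release Briefing, Onboarding Standup, Hiring Huddle.
Roadmap Sync starts before Kickoff Briefing ends → Kickoff Briefing and Roadmap Sync overlap.
Retrospective Demo starts exactly when Kickoff Briefing ends (back-to-back, no overlap), so nothing later overlaps Kickoff Briefing either.
Retrospective Demo starts before Roadmap Sync ends → Roadmap Sync and Retrospective Demo overlap.
Research Demo starts after Roadmap Sync ends, so nothing later overlaps Roadmap Sync either.
Research Demo starts after Retrospective Demo ends, so nothing later overlaps Retrospective Demo either.
Pricing Sync starts before Research Demo ends → Research Demo and Pricing Sync overlap.
Release Briefing starts exactly when Research Demo ends (back-to-back, no overlap), so nothing later overlaps Research Demo either.
Release Briefing starts after Pricing Sync ends, so nothing later overlaps Pricing Sync either.
Onboarding Standup starts before Release Briefing ends → Release Briefing and Onboarding Standup overlap.
Hiring Huddle starts before Release Briefing ends → Release Briefing and Hiring Huddle overlap.
Hiring Huddle starts before Onboarding Standup ends → Onboarding Standup and Hiring Huddle overlap.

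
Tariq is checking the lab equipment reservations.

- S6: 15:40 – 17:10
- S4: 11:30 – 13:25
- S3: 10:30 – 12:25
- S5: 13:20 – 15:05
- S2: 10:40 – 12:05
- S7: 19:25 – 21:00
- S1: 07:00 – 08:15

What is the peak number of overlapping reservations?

3

Sweep the timeline, counting +1 at each start and −1 at each end (ends before starts at a tie):
07:00 start S1 → 1
08:15 end S1 → 0
10:30 start S3 → 1
10:40 start S2 → 2
11:30 start S4 → 3
12:05 end S2 → 2
12:25 end S3 → 1
13:20 start S5 → 2
13:25 end S4 → 1
15:05 end S5 → 0
15:40 start S6 → 1
17:10 end S6 → 0
19:25 start S7 → 1
21:00 end S7 → 0
Peak is 3, at 11:30 (S2, S3, S4).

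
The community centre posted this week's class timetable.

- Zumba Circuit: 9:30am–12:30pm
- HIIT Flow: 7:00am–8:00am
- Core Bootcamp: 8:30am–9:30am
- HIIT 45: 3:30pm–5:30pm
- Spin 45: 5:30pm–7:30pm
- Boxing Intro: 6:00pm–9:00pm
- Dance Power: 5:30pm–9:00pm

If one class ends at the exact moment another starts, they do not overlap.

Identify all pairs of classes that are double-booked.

Sorted by start: HIIT Flow, Core Bootcamp, Zumba Circuit, HIIT 45, Spin 45, Dance Power, Boxing Intro.
Core Bootcamp starts after HIIT Flow ends, so HIIT Flow has no further overlaps.
Zumba Circuit starts exactly when Core Bootcamp ends (back-to-back, no overlap), so Core Bootcamp has no further overlaps.
HIIT 45 starts after Zumba Circuit ends, so Zumba Circuit has no further overlaps.
Spin 45 starts exactly when HIIT 45 ends (back-to-back, no overlap), so HIIT 45 has no further overlaps.
Dance Power starts before Spin 45 ends → Spin 45 and Dance Power overlap.
Boxing Intro starts before Spin 45 ends → Spin 45 and Boxing Intro overlap.
Boxing Intro starts before Dance Power ends → Dance Power and Boxing Intro overlap.

Boxing Intro & Dance Power, Boxing Intro & Spin 45, Dance Power & Spin 45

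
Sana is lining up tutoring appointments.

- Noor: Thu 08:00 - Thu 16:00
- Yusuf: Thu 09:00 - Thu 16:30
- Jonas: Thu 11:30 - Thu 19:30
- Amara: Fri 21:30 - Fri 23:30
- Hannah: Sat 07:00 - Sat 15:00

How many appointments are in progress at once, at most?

Walk through starts and ends in time order (an end at T is processed before a start at T):
Thu 08:00 start Noor → 1
Thu 09:00 start Yusuf → 2
Thu 11:30 start Jonas → 3
Thu 16:00 end Noor → 2
Thu 16:30 end Yusuf → 1
Thu 19:30 end Jonas → 0
Fri 21:30 start Amara → 1
Fri 23:30 end Amara → 0
Sat 07:00 start Hannah → 1
Sat 15:00 end Hannah → 0
Peak is 3, at Thu 11:30 (Jonas, Noor, Yusuf).

3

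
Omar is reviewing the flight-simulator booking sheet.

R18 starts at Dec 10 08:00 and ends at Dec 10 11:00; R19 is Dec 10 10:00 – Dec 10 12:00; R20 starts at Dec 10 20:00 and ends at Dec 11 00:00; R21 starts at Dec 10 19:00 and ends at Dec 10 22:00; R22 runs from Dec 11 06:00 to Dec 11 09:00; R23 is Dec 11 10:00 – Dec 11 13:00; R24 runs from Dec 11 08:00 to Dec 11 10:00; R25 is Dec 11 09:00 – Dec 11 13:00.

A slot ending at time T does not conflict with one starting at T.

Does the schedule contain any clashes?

Sorted by start: R18, R19, R21, R20, R22, R24, R25, R23.
R19 starts before R18 ends → R18 and R19 overlap.
That's a conflict, so the schedule is not conflict-free.

Yes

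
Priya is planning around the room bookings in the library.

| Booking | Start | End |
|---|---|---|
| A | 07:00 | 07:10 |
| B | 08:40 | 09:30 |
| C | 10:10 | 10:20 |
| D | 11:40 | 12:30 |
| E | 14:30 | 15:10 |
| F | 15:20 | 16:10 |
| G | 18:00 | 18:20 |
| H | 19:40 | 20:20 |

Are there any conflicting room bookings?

No

Sorted by start: A, B, C, D, E, F, G, H.
B starts after A ends; A is clear from here.
C starts after B ends; B is clear from here.
D starts after C ends; C is clear from here.
E starts after D ends; D is clear from here.
F starts after E ends; E is clear from here.
G starts after F ends; F is clear from here.
H starts after G ends.
Every pair is clear; the schedule has no overlaps.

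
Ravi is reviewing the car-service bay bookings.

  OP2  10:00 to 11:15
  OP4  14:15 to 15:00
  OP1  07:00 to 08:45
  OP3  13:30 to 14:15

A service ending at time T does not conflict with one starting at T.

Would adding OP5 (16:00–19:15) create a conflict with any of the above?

No — it doesn't clash with anything

OP1: ends 08:45 at or before OP5 starts 16:00 → clear.
OP2: ends 11:15 at or before OP5 starts 16:00 → clear.
OP3: ends 14:15 at or before OP5 starts 16:00 → clear.
OP4: ends 15:00 at or before OP5 starts 16:00 → clear.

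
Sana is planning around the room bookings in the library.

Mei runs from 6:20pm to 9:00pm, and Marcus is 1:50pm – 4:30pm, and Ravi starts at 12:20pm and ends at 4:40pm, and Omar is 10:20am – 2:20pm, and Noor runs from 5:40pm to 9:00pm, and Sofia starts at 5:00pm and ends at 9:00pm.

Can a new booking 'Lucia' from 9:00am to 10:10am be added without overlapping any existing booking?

Omar: starts 10:20am at or after Lucia ends 10:10am → clear.
Ravi: starts 12:20pm at or after Lucia ends 10:10am → clear.
Marcus: starts 1:50pm at or after Lucia ends 10:10am → clear.
Sofia: starts 5:00pm at or after Lucia ends 10:10am → clear.
Noor: starts 5:40pm at or after Lucia ends 10:10am → clear.
Mei: starts 6:20pm at or after Lucia ends 10:10am → clear.

Yes — the slot is free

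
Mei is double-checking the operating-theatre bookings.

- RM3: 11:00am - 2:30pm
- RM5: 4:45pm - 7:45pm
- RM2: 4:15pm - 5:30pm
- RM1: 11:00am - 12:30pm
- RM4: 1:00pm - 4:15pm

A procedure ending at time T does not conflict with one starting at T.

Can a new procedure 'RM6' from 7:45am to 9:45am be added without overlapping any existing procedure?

Yes — the slot is free

RM1: starts 11:00am at or after RM6 ends 9:45am → clear.
RM3: starts 11:00am at or after RM6 ends 9:45am → clear.
RM4: starts 1:00pm at or after RM6 ends 9:45am → clear.
RM2: starts 4:15pm at or after RM6 ends 9:45am → clear.
RM5: starts 4:45pm at or after RM6 ends 9:45am → clear.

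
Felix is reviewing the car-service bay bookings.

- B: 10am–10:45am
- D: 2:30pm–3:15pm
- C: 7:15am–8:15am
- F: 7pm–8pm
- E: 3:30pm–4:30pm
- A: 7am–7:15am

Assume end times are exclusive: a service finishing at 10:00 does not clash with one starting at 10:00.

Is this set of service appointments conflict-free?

Sorted by start: A, C, B, D, E, F.
C starts exactly when A ends (back-to-back, no overlap) — done with A.
B starts after C ends — done with C.
D starts after B ends — done with B.
E starts after D ends — done with D.
F starts after E ends.
Every pair is clear; the schedule has no overlaps.

Yes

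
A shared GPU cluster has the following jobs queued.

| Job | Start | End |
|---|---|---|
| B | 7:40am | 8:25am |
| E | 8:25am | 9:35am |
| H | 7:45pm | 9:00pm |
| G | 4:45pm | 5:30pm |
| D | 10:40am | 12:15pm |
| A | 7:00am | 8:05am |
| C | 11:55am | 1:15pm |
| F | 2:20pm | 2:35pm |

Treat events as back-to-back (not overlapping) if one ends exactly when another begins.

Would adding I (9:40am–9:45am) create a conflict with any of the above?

No — it doesn't clash with anything

A: ends 8:05am at or before I starts 9:40am → clear.
B: ends 8:25am at or before I starts 9:40am → clear.
E: ends 9:35am at or before I starts 9:40am → clear.
D: starts 10:40am at or after I ends 9:45am → clear.
C: starts 11:55am at or after I ends 9:45am → clear.
F: starts 2:20pm at or after I ends 9:45am → clear.
G: starts 4:45pm at or after I ends 9:45am → clear.
H: starts 7:45pm at or after I ends 9:45am → clear.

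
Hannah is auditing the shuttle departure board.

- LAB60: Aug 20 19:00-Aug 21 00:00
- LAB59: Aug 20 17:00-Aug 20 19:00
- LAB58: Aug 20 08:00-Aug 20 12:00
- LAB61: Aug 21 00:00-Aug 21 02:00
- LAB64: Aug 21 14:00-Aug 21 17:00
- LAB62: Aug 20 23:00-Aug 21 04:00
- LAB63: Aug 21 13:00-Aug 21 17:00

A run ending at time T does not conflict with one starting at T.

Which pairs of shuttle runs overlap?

LAB60 & LAB62, LAB61 & LAB62, LAB63 & LAB64

Sorted by start: LAB58, LAB59, LAB60, LAB62, LAB61, LAB63, LAB64.
LAB59 starts after LAB58 ends, so nothing later overlaps LAB58 either.
LAB60 starts exactly when LAB59 ends (back-to-back, no overlap), so nothing later overlaps LAB59 either.
LAB62 starts before LAB60 ends → LAB60 and LAB62 overlap.
LAB61 starts exactly when LAB60 ends (back-to-back, no overlap), so nothing later overlaps LAB60 either.
LAB61 starts before LAB62 ends → LAB62 and LAB61 overlap.
LAB63 starts after LAB62 ends, so nothing later overlaps LAB62 either.
LAB63 starts after LAB61 ends, so nothing later overlaps LAB61 either.
LAB64 starts before LAB63 ends → LAB63 and LAB64 overlap.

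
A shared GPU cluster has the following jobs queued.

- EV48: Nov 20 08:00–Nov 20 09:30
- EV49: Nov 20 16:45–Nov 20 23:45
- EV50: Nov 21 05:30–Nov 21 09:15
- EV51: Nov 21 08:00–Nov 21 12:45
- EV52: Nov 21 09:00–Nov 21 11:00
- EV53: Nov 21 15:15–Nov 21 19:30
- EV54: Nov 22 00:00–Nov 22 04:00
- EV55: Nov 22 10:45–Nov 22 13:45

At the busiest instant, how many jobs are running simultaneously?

Walk through starts and ends in time order (an end at T is processed before a start at T):
Nov 20 08:00 start EV48 → 1
Nov 20 09:30 end EV48 → 0
Nov 20 16:45 start EV49 → 1
Nov 20 23:45 end EV49 → 0
Nov 21 05:30 start EV50 → 1
Nov 21 08:00 start EV51 → 2
Nov 21 09:00 start EV52 → 3
Nov 21 09:15 end EV50 → 2
Nov 21 11:00 end EV52 → 1
Nov 21 12:45 end EV51 → 0
Nov 21 15:15 start EV53 → 1
Nov 21 19:30 end EV53 → 0
Nov 22 00:00 start EV54 → 1
Nov 22 04:00 end EV54 → 0
Nov 22 10:45 start EV55 → 1
Nov 22 13:45 end EV55 → 0
Peak is 3, at Nov 21 09:00 (EV50, EV51, EV52).

3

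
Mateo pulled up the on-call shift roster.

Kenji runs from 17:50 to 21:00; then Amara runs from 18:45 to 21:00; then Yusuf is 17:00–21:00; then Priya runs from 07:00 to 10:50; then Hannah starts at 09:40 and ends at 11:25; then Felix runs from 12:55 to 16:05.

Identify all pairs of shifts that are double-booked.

Amara & Kenji, Amara & Yusuf, Hannah & Priya, Kenji & Yusuf

Check each pair: they overlap iff neither finishes before the other starts.
Sorted by start: Priya, Hannah, Felix, Yusuf, Kenji, Amara.
Hannah starts before Priya ends → Priya and Hannah overlap.
Felix starts after Priya ends, so Priya has no further overlaps.
Felix starts after Hannah ends, so Hannah has no further overlaps.
Yusuf starts after Felix ends, so Felix has no further overlaps.
Kenji starts before Yusuf ends → Yusuf and Kenji overlap.
Amara starts before Yusuf ends → Yusuf and Amara overlap.
Amara starts before Kenji ends → Kenji and Amara overlap.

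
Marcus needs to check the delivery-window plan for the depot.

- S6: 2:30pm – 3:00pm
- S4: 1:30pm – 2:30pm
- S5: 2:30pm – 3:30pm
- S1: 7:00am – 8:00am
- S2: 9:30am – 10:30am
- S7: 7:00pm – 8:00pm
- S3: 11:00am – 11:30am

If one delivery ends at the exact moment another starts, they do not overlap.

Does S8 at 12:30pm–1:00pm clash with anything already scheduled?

No — it doesn't clash with anything

S1: ends 8:00am at or before S8 starts 12:30pm → clear.
S2: ends 10:30am at or before S8 starts 12:30pm → clear.
S3: ends 11:30am at or before S8 starts 12:30pm → clear.
S4: starts 1:30pm at or after S8 ends 1:00pm → clear.
S5: starts 2:30pm at or after S8 ends 1:00pm → clear.
S6: starts 2:30pm at or after S8 ends 1:00pm → clear.
S7: starts 7:00pm at or after S8 ends 1:00pm → clear.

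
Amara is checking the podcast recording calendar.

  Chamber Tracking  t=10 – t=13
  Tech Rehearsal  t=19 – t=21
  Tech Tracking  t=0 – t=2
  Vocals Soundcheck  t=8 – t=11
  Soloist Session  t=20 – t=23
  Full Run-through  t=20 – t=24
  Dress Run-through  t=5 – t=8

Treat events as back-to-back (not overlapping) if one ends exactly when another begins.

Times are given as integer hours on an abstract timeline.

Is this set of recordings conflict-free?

Sorted by start: Tech Tracking, Dress Run-through, Vocals Soundcheck, Chamber Tracking, Tech Rehearsal, Soloist Session, Full Run-through.
Dress Run-through starts after Tech Tracking ends; Tech Tracking is clear from here.
Vocals Soundcheck starts exactly when Dress Run-through ends (back-to-back, no overlap); Dress Run-through is clear from here.
Chamber Tracking starts before Vocals Soundcheck ends → Vocals Soundcheck and Chamber Tracking overlap.
That's a conflict, so the schedule is not conflict-free.

No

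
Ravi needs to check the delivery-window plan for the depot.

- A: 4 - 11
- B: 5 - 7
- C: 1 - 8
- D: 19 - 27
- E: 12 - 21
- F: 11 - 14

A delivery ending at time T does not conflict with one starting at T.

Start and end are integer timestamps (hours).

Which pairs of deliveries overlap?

A & B, A & C, B & C, D & E, E & F

Check each pair: they overlap iff neither finishes before the other starts.
Sorted by start: C, A, B, F, E, D.
A starts before C ends → C and A overlap.
B starts before C ends → C and B overlap.
F starts after C ends, so C has no further overlaps.
B starts before A ends → A and B overlap.
F starts exactly when A ends (back-to-back, no overlap), so A has no further overlaps.
F starts after B ends, so B has no further overlaps.
E starts before F ends → F and E overlap.
D starts after F ends.
D starts before E ends → E and D overlap.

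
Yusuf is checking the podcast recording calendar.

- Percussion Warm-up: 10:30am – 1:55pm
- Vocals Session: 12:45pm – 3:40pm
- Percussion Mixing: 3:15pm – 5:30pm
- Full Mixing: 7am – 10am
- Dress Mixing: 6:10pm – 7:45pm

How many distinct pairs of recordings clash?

2

Sorted by start: Full Mixing, Percussion Warm-up, Vocals Session, Percussion Mixing, Dress Mixing.
Percussion Warm-up starts after Full Mixing ends; Full Mixing is clear from here.
Vocals Session starts before Percussion Warm-up ends → Percussion Warm-up and Vocals Session overlap.
Percussion Mixing starts after Percussion Warm-up ends; Percussion Warm-up is clear from here.
Percussion Mixing starts before Vocals Session ends → Vocals Session and Percussion Mixing overlap.
Dress Mixing starts after Vocals Session ends.
Dress Mixing starts after Percussion Mixing ends.
Overlapping pairs: Percussion Mixing & Vocals Session, Percussion Warm-up & Vocals Session — 2 in total.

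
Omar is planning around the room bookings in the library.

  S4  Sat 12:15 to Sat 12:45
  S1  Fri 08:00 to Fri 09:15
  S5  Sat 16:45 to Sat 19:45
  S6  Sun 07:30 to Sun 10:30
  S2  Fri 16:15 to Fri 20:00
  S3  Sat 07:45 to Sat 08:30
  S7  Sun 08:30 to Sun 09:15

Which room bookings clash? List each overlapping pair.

S6 & S7

Check each pair: they overlap iff neither finishes before the other starts.
Sorted by start: S1, S2, S3, S4, S5, S6, S7.
S2 starts after S1 ends; S1 is clear from here.
S3 starts after S2 ends; S2 is clear from here.
S4 starts after S3 ends; S3 is clear from here.
S5 starts after S4 ends; S4 is clear from here.
S6 starts after S5 ends; S5 is clear from here.
S7 starts before S6 ends → S6 and S7 overlap.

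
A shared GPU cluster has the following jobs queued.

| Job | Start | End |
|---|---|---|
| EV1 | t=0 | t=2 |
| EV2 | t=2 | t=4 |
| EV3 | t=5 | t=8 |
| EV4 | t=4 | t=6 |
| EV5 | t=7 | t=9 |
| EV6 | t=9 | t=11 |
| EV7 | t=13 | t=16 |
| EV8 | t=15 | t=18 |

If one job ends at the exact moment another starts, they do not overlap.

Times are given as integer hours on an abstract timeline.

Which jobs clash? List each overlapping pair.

Sorted by start: EV1, EV2, EV4, EV3, EV5, EV6, EV7, EV8.
EV2 starts exactly when EV1 ends (back-to-back, no overlap); EV1 is clear from here.
EV4 starts exactly when EV2 ends (back-to-back, no overlap); EV2 is clear from here.
EV3 starts before EV4 ends → EV4 and EV3 overlap.
EV5 starts after EV4 ends; EV4 is clear from here.
EV5 starts before EV3 ends → EV3 and EV5 overlap.
EV6 starts after EV3 ends; EV3 is clear from here.
EV6 starts exactly when EV5 ends (back-to-back, no overlap); EV5 is clear from here.
EV7 starts after EV6 ends; EV6 is clear from here.
EV8 starts before EV7 ends → EV7 and EV8 overlap.

EV3 & EV4, EV3 & EV5, EV7 & EV8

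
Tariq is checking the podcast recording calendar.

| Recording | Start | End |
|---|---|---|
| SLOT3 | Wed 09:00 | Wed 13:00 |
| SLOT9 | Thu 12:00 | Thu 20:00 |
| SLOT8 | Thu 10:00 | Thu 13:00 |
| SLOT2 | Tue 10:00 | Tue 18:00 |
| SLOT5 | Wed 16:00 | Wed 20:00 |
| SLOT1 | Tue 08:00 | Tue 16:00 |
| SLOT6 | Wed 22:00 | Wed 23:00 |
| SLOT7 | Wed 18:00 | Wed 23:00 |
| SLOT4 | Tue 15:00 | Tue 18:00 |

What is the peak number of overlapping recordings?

Walk through starts and ends in time order (an end at T is processed before a start at T):
Tue 08:00 start SLOT1 → 1
Tue 10:00 start SLOT2 → 2
Tue 15:00 start SLOT4 → 3
Tue 16:00 end SLOT1 → 2
Tue 18:00 end SLOT2 → 1
Tue 18:00 end SLOT4 → 0
Wed 09:00 start SLOT3 → 1
Wed 13:00 end SLOT3 → 0
Wed 16:00 start SLOT5 → 1
Wed 18:00 start SLOT7 → 2
Wed 20:00 end SLOT5 → 1
Wed 22:00 start SLOT6 → 2
Wed 23:00 end SLOT6 → 1
Wed 23:00 end SLOT7 → 0
Thu 10:00 start SLOT8 → 1
Thu 12:00 start SLOT9 → 2
Thu 13:00 end SLOT8 → 1
Thu 20:00 end SLOT9 → 0
Peak is 3, at Tue 15:00 (SLOT1, SLOT2, SLOT4).

3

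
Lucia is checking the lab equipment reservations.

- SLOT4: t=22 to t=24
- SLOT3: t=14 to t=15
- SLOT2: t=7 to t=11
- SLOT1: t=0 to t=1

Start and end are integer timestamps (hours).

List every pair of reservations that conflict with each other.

Sorted by start: SLOT1, SLOT2, SLOT3, SLOT4.
SLOT2 starts after SLOT1 ends, so nothing later overlaps SLOT1 either.
SLOT3 starts after SLOT2 ends, so nothing later overlaps SLOT2 either.
SLOT4 starts after SLOT3 ends.

none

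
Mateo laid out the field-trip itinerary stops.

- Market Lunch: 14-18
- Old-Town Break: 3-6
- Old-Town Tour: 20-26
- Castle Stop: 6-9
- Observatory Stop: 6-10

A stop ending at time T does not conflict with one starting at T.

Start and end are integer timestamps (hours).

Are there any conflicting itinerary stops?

Sorted by start: Old-Town Break, Observatory Stop, Castle Stop, Market Lunch, Old-Town Tour.
Observatory Stop starts exactly when Old-Town Break ends (back-to-back, no overlap), so Old-Town Break has no further overlaps.
Castle Stop starts before Observatory Stop ends → Observatory Stop and Castle Stop overlap.
That's a conflict, so the schedule is not conflict-free.

Yes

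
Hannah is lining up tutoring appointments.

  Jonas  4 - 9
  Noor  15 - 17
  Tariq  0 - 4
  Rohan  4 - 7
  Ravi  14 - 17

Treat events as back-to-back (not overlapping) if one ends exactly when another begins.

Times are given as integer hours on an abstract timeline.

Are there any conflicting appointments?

Sorted by start: Tariq, Jonas, Rohan, Ravi, Noor.
Jonas starts exactly when Tariq ends (back-to-back, no overlap), so Tariq has no further overlaps.
Rohan starts before Jonas ends → Jonas and Rohan overlap.
That's a conflict, so the schedule is not conflict-free.

Yes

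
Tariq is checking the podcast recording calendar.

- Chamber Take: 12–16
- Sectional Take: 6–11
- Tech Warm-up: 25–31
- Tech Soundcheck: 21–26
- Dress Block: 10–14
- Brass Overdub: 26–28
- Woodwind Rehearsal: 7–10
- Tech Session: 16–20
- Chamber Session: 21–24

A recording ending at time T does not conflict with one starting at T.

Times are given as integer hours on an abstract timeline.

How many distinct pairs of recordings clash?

6

Check each pair: they overlap iff neither finishes before the other starts.
Sorted by start: Sectional Take, Woodwind Rehearsal, Dress Block, Chamber Take, Tech Session, Chamber Session, Tech Soundcheck, Tech Warm-up, Brass Overdub.
Woodwind Rehearsal starts before Sectional Take ends → Sectional Take and Woodwind Rehearsal overlap.
Dress Block starts before Sectional Take ends → Sectional Take and Dress Block overlap.
Chamber Take starts after Sectional Take ends — done with Sectional Take.
Dress Block starts exactly when Woodwind Rehearsal ends (back-to-back, no overlap) — done with Woodwind Rehearsal.
Chamber Take starts before Dress Block ends → Dress Block and Chamber Take overlap.
Tech Session starts after Dress Block ends — done with Dress Block.
Tech Session starts exactly when Chamber Take ends (back-to-back, no overlap) — done with Chamber Take.
Chamber Session starts after Tech Session ends — done with Tech Session.
Tech Soundcheck starts before Chamber Session ends → Chamber Session and Tech Soundcheck overlap.
Tech Warm-up starts after Chamber Session ends — done with Chamber Session.
Tech Warm-up starts before Tech Soundcheck ends → Tech Soundcheck and Tech Warm-up overlap.
Brass Overdub starts exactly when Tech Soundcheck ends (back-to-back, no overlap).
Brass Overdub starts before Tech Warm-up ends → Tech Warm-up and Brass Overdub overlap.
Overlapping pairs: Brass Overdub & Tech Warm-up, Chamber Session & Tech Soundcheck, Chamber Take & Dress Block, Dress Block & Sectional Take, Sectional Take & Woodwind Rehearsal, Tech Soundcheck & Tech Warm-up — 6 in total.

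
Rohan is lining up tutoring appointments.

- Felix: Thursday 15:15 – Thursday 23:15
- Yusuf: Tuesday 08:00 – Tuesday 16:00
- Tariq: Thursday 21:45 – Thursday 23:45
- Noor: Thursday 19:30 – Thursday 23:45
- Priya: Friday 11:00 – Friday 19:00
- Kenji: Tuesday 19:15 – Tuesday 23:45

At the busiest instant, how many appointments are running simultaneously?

3

Sort all start/end points and keep a running count:
Tuesday 08:00 start Yusuf → 1
Tuesday 16:00 end Yusuf → 0
Tuesday 19:15 start Kenji → 1
Tuesday 23:45 end Kenji → 0
Thursday 15:15 start Felix → 1
Thursday 19:30 start Noor → 2
Thursday 21:45 start Tariq → 3
Thursday 23:15 end Felix → 2
Thursday 23:45 end Noor → 1
Thursday 23:45 end Tariq → 0
Friday 11:00 start Priya → 1
Friday 19:00 end Priya → 0
Peak is 3, at Thursday 21:45 (Felix, Noor, Tariq).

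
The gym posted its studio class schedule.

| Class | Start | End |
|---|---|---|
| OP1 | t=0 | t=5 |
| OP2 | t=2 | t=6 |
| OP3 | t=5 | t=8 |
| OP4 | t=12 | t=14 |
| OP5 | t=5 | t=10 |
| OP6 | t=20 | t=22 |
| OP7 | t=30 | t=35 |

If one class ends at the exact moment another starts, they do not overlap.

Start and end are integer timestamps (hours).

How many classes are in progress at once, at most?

3

Walk through starts and ends in time order (an end at T is processed before a start at T):
t=0 start OP1 → 1
t=2 start OP2 → 2
t=5 end OP1 → 1
t=5 start OP3 → 2
t=5 start OP5 → 3
t=6 end OP2 → 2
t=8 end OP3 → 1
t=10 end OP5 → 0
t=12 start OP4 → 1
t=14 end OP4 → 0
t=20 start OP6 → 1
t=22 end OP6 → 0
t=30 start OP7 → 1
t=35 end OP7 → 0
Peak is 3, at t=5 (OP2, OP3, OP5).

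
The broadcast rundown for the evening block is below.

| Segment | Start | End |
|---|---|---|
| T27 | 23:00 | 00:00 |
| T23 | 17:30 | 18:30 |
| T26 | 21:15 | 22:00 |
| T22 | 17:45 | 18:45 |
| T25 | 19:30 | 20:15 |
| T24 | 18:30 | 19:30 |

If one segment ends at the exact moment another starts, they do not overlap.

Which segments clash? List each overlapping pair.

T22 & T23, T22 & T24

Sorted by start: T23, T22, T24, T25, T26, T27.
T22 starts before T23 ends → T23 and T22 overlap.
T24 starts exactly when T23 ends (back-to-back, no overlap), so T23 has no further overlaps.
T24 starts before T22 ends → T22 and T24 overlap.
T25 starts after T22 ends, so T22 has no further overlaps.
T25 starts exactly when T24 ends (back-to-back, no overlap), so T24 has no further overlaps.
T26 starts after T25 ends, so T25 has no further overlaps.
T27 starts after T26 ends.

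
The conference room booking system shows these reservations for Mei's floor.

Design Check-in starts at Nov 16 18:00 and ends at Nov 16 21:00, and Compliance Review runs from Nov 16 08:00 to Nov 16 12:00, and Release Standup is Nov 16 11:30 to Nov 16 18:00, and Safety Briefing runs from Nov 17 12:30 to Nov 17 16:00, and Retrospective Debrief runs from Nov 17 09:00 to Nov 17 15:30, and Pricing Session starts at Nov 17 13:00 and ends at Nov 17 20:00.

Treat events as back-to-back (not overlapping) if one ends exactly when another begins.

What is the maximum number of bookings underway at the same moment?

3

Walk through starts and ends in time order (an end at T is processed before a start at T):
Nov 16 08:00 start Compliance Review → 1
Nov 16 11:30 start Release Standup → 2
Nov 16 12:00 end Compliance Review → 1
Nov 16 18:00 end Release Standup → 0
Nov 16 18:00 start Design Check-in → 1
Nov 16 21:00 end Design Check-in → 0
Nov 17 09:00 start Retrospective Debrief → 1
Nov 17 12:30 start Safety Briefing → 2
Nov 17 13:00 start Pricing Session → 3
Nov 17 15:30 end Retrospective Debrief → 2
Nov 17 16:00 end Safety Briefing → 1
Nov 17 20:00 end Pricing Session → 0
Peak is 3, at Nov 17 13:00 (Pricing Session, Retrospective Debrief, Safety Briefing).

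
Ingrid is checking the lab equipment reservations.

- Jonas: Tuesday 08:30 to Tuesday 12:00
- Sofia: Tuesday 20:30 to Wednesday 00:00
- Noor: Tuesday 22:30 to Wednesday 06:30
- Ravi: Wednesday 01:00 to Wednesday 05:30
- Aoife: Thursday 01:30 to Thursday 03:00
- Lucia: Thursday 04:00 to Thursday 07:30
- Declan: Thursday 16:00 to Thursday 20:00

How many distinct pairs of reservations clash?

2

Sorted by start: Jonas, Sofia, Noor, Ravi, Aoife, Lucia, Declan.
Sofia starts after Jonas ends; Jonas is clear from here.
Noor starts before Sofia ends → Sofia and Noor overlap.
Ravi starts after Sofia ends; Sofia is clear from here.
Ravi starts before Noor ends → Noor and Ravi overlap.
Aoife starts after Noor ends; Noor is clear from here.
Aoife starts after Ravi ends; Ravi is clear from here.
Lucia starts after Aoife ends; Aoife is clear from here.
Declan starts after Lucia ends.
Overlapping pairs: Noor & Ravi, Noor & Sofia — 2 in total.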